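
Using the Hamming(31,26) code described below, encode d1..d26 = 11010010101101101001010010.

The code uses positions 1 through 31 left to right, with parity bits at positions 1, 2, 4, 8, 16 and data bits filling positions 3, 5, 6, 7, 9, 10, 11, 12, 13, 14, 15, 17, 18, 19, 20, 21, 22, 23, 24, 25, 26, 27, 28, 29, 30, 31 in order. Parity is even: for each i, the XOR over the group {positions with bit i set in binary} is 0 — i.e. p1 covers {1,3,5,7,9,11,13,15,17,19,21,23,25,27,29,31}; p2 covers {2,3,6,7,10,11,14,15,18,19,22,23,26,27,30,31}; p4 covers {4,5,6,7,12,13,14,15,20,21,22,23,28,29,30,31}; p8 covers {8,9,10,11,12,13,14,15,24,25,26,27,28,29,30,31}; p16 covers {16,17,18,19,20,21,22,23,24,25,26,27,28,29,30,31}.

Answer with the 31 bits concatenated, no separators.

0011101000101011101101001010010

Place data at non-parity positions: p1 p2 1 p4 1 0 1 p8 0 0 1 0 1 0 1 p16 1 0 1 1 0 1 0 0 1 0 1 0 0 1 0
p1 (pos 1,3,5,7,9,11,13,15,17,19,21,23,25,27,29,31): XOR of data positions = 1⊕1⊕1⊕0⊕1⊕1⊕1⊕1⊕1⊕0⊕0⊕1⊕1⊕0⊕0 = 0
p2 (pos 2,3,6,7,10,11,14,15,18,19,22,23,26,27,30,31): XOR of data positions = 1⊕0⊕1⊕0⊕1⊕0⊕1⊕0⊕1⊕1⊕0⊕0⊕1⊕1⊕0 = 0
p4 (pos 4,5,6,7,12,13,14,15,20,21,22,23,28,29,30,31): XOR of data positions = 1⊕0⊕1⊕0⊕1⊕0⊕1⊕1⊕0⊕1⊕0⊕0⊕0⊕1⊕0 = 1
p8 (pos 8,9,10,11,12,13,14,15,24,25,26,27,28,29,30,31): XOR of data positions = 0⊕0⊕1⊕0⊕1⊕0⊕1⊕0⊕1⊕0⊕1⊕0⊕0⊕1⊕0 = 0
p16 (pos 16,17,18,19,20,21,22,23,24,25,26,27,28,29,30,31): XOR of data positions = 1⊕0⊕1⊕1⊕0⊕1⊕0⊕0⊕1⊕0⊕1⊕0⊕0⊕1⊕0 = 1
Codeword: 0011101000101011101101001010010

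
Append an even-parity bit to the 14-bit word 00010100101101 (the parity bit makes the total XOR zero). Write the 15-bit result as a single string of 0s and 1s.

XOR of the 14 data bits: 0⊕0⊕0⊕1⊕0⊕1⊕0⊕0⊕1⊕0⊕1⊕1⊕0⊕1 = 0
Parity bit = 0 (so all 15 bits XOR to 0).

000101001011010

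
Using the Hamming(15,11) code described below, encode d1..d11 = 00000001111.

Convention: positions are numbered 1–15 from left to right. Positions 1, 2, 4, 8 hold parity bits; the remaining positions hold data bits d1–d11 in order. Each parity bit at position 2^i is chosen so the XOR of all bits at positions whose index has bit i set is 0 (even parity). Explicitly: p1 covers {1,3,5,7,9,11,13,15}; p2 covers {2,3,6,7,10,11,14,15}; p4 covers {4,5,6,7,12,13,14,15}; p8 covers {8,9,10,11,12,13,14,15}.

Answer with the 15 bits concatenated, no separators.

000000000001111

Place data at non-parity positions: p1 p2 0 p4 0 0 0 p8 0 0 0 1 1 1 1
p1 (pos 1,3,5,7,9,11,13,15): XOR of data positions = 0⊕0⊕0⊕0⊕0⊕1⊕1 = 0
p2 (pos 2,3,6,7,10,11,14,15): XOR of data positions = 0⊕0⊕0⊕0⊕0⊕1⊕1 = 0
p4 (pos 4,5,6,7,12,13,14,15): XOR of data positions = 0⊕0⊕0⊕1⊕1⊕1⊕1 = 0
p8 (pos 8,9,10,11,12,13,14,15): XOR of data positions = 0⊕0⊕0⊕1⊕1⊕1⊕1 = 0
Codeword: 000000000001111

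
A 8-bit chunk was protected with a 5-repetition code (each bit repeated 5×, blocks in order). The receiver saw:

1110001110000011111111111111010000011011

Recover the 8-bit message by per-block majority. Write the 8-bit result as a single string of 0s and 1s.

11011101

Block 1 (11100): 3 ones → 1
Block 2 (01110): 3 ones → 1
Block 3 (00001): 1 one → 0
Block 4 (11111): 5 ones → 1
Block 5 (11111): 5 ones → 1
Block 6 (11101): 4 ones → 1
Block 7 (00000): 0 ones → 0
Block 8 (11011): 4 ones → 1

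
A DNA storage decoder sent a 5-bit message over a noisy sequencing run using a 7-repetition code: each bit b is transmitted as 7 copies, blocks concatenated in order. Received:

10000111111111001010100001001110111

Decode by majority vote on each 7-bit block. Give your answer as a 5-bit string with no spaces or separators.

Block 1 (1000011): 3 ones → 0
Block 2 (1111111): 7 ones → 1
Block 3 (0010101): 3 ones → 0
Block 4 (0000100): 1 one → 0
Block 5 (1110111): 6 ones → 1

01001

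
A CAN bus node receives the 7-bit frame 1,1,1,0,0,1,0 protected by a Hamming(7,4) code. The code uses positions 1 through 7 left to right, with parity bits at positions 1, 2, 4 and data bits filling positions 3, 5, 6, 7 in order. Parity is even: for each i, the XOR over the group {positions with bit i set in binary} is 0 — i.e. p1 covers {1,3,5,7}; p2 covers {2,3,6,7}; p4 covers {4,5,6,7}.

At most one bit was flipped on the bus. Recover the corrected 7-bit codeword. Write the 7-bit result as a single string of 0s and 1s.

s1 (pos 1,3,5,7): 1⊕1⊕0⊕0 = 0
s2 (pos 2,3,6,7): 1⊕1⊕1⊕0 = 1
s4 (pos 4,5,6,7): 0⊕0⊕1⊕0 = 1
Syndrome s4…s1 = 110 → error at position 6.
Flip position 6: 1110010 → 1110000

1110000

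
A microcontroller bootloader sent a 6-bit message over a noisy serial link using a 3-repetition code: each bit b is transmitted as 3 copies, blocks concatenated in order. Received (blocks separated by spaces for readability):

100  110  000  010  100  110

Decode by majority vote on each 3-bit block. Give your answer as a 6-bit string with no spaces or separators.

Block 1 (100): 1 one → 0
Block 2 (110): 2 ones → 1
Block 3 (000): 0 ones → 0
Block 4 (010): 1 one → 0
Block 5 (100): 1 one → 0
Block 6 (110): 2 ones → 1

010001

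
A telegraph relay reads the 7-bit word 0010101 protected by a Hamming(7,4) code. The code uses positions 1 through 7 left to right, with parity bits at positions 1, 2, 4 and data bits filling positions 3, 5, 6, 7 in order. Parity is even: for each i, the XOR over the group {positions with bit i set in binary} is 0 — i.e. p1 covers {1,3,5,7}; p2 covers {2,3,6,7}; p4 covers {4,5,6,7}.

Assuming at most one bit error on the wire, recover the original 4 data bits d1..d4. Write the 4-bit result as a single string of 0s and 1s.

1101

s1 (pos 1,3,5,7): 0⊕1⊕1⊕1 = 1
s2 (pos 2,3,6,7): 0⊕1⊕0⊕1 = 0
s4 (pos 4,5,6,7): 0⊕1⊕0⊕1 = 0
Syndrome s4…s1 = 001 → error at position 1.
Flip position 1: 0010101 → 1010101
Read data bits from positions 3,5,6,7: 1101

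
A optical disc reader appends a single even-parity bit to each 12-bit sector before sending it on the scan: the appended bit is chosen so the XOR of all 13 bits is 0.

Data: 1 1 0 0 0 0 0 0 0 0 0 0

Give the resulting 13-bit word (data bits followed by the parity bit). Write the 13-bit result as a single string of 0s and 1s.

1100000000000

XOR of the 12 data bits: 1⊕1⊕0⊕0⊕0⊕0⊕0⊕0⊕0⊕0⊕0⊕0 = 0
Parity bit = 0 (so all 13 bits XOR to 0).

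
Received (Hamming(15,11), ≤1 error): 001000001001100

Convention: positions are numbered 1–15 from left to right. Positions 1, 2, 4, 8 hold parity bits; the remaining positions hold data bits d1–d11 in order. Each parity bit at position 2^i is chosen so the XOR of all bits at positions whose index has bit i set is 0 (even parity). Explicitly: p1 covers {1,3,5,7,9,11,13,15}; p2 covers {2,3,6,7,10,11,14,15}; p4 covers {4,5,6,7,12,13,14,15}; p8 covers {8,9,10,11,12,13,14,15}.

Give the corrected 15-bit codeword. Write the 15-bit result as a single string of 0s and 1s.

s1 (pos 1,3,5,7,9,11,13,15): 0⊕1⊕0⊕0⊕1⊕0⊕1⊕0 = 1
s2 (pos 2,3,6,7,10,11,14,15): 0⊕1⊕0⊕0⊕0⊕0⊕0⊕0 = 1
s4 (pos 4,5,6,7,12,13,14,15): 0⊕0⊕0⊕0⊕1⊕1⊕0⊕0 = 0
s8 (pos 8,9,10,11,12,13,14,15): 0⊕1⊕0⊕0⊕1⊕1⊕0⊕0 = 1
Syndrome s8…s1 = 1011 → error at position 11.
Flip position 11: 001000001001100 → 001000001011100

001000001011100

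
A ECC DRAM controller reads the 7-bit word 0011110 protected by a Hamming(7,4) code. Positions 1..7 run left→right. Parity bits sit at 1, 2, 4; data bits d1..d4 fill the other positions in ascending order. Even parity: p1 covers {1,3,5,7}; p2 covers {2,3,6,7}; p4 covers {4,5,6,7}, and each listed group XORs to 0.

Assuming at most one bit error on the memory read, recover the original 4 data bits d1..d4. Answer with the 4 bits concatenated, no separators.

1110

s1 (pos 1,3,5,7): 0⊕1⊕1⊕0 = 0
s2 (pos 2,3,6,7): 0⊕1⊕1⊕0 = 0
s4 (pos 4,5,6,7): 1⊕1⊕1⊕0 = 1
Syndrome s4…s1 = 100 → error at position 4.
Flip position 4: 0011110 → 0010110
Read data bits from positions 3,5,6,7: 1110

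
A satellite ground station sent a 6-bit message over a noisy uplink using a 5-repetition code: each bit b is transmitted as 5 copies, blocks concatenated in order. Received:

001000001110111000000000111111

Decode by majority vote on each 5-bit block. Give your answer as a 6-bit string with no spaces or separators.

001001

Block 1 (00100): 1 one → 0
Block 2 (00011): 2 ones → 0
Block 3 (10111): 4 ones → 1
Block 4 (00000): 0 ones → 0
Block 5 (00001): 1 one → 0
Block 6 (11111): 5 ones → 1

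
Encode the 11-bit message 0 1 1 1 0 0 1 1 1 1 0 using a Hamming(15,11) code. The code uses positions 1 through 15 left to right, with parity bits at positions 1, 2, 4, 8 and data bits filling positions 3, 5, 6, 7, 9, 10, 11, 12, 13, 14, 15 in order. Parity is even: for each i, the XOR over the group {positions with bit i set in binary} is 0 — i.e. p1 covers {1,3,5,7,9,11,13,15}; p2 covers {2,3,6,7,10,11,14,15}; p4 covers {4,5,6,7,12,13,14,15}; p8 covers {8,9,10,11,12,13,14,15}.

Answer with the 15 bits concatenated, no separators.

Place data at non-parity positions: p1 p2 0 p4 1 1 1 p8 0 0 1 1 1 1 0
p1 (pos 1,3,5,7,9,11,13,15): XOR of data positions = 0⊕1⊕1⊕0⊕1⊕1⊕0 = 0
p2 (pos 2,3,6,7,10,11,14,15): XOR of data positions = 0⊕1⊕1⊕0⊕1⊕1⊕0 = 0
p4 (pos 4,5,6,7,12,13,14,15): XOR of data positions = 1⊕1⊕1⊕1⊕1⊕1⊕0 = 0
p8 (pos 8,9,10,11,12,13,14,15): XOR of data positions = 0⊕0⊕1⊕1⊕1⊕1⊕0 = 0
Codeword: 000011100011110

000011100011110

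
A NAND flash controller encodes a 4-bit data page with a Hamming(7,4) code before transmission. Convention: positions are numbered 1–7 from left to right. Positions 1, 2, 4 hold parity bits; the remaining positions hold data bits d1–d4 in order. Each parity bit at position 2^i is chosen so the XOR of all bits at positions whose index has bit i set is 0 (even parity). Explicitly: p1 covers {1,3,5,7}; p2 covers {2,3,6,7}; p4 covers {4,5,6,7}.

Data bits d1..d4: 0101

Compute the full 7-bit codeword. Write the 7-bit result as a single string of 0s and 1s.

Place data at non-parity positions: p1 p2 0 p4 1 0 1
p1 (pos 1,3,5,7): XOR of data positions = 0⊕1⊕1 = 0
p2 (pos 2,3,6,7): XOR of data positions = 0⊕0⊕1 = 1
p4 (pos 4,5,6,7): XOR of data positions = 1⊕0⊕1 = 0
Codeword: 0100101

0100101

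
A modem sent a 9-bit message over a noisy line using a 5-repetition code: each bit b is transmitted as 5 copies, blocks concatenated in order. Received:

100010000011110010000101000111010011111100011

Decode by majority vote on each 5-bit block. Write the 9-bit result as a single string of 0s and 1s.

001001010

Block 1 (10001): 2 ones → 0
Block 2 (00000): 0 ones → 0
Block 3 (11110): 4 ones → 1
Block 4 (01000): 1 one → 0
Block 5 (01010): 2 ones → 0
Block 6 (00111): 3 ones → 1
Block 7 (01001): 2 ones → 0
Block 8 (11111): 5 ones → 1
Block 9 (00011): 2 ones → 0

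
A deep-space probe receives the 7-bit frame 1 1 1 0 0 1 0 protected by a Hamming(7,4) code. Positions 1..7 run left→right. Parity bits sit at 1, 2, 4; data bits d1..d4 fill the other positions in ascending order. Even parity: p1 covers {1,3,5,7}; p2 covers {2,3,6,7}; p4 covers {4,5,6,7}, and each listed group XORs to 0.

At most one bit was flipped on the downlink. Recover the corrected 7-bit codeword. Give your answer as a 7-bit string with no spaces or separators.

s1 (pos 1,3,5,7): 1⊕1⊕0⊕0 = 0
s2 (pos 2,3,6,7): 1⊕1⊕1⊕0 = 1
s4 (pos 4,5,6,7): 0⊕0⊕1⊕0 = 1
Syndrome s4…s1 = 110 → error at position 6.
Flip position 6: 1110010 → 1110000

1110000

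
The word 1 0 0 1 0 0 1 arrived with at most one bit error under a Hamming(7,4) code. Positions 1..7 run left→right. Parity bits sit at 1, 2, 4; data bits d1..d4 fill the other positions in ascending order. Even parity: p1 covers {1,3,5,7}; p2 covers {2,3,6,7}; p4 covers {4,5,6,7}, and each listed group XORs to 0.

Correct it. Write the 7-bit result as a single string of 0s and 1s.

1101001

s1 (pos 1,3,5,7): 1⊕0⊕0⊕1 = 0
s2 (pos 2,3,6,7): 0⊕0⊕0⊕1 = 1
s4 (pos 4,5,6,7): 1⊕0⊕0⊕1 = 0
Syndrome s4…s1 = 010 → error at position 2.
Flip position 2: 1001001 → 1101001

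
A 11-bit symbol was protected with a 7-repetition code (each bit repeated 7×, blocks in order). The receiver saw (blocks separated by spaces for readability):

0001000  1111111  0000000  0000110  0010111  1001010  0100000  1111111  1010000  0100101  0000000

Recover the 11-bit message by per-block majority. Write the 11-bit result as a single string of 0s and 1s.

01001001000

Block 1 (0001000): 1 one → 0
Block 2 (1111111): 7 ones → 1
Block 3 (0000000): 0 ones → 0
Block 4 (0000110): 2 ones → 0
Block 5 (0010111): 4 ones → 1
Block 6 (1001010): 3 ones → 0
Block 7 (0100000): 1 one → 0
Block 8 (1111111): 7 ones → 1
Block 9 (1010000): 2 ones → 0
Block 10 (0100101): 3 ones → 0
Block 11 (0000000): 0 ones → 0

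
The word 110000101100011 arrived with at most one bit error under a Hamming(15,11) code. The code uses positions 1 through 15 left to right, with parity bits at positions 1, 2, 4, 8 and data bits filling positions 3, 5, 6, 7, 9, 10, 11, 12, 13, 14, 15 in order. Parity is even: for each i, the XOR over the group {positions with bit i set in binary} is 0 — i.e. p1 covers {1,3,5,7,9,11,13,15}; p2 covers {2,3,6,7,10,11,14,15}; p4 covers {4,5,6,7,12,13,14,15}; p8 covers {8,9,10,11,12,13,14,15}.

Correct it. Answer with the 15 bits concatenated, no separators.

s1 (pos 1,3,5,7,9,11,13,15): 1⊕0⊕0⊕1⊕1⊕0⊕0⊕1 = 0
s2 (pos 2,3,6,7,10,11,14,15): 1⊕0⊕0⊕1⊕1⊕0⊕1⊕1 = 1
s4 (pos 4,5,6,7,12,13,14,15): 0⊕0⊕0⊕1⊕0⊕0⊕1⊕1 = 1
s8 (pos 8,9,10,11,12,13,14,15): 0⊕1⊕1⊕0⊕0⊕0⊕1⊕1 = 0
Syndrome s8…s1 = 0110 → error at position 6.
Flip position 6: 110000101100011 → 110001101100011

110001101100011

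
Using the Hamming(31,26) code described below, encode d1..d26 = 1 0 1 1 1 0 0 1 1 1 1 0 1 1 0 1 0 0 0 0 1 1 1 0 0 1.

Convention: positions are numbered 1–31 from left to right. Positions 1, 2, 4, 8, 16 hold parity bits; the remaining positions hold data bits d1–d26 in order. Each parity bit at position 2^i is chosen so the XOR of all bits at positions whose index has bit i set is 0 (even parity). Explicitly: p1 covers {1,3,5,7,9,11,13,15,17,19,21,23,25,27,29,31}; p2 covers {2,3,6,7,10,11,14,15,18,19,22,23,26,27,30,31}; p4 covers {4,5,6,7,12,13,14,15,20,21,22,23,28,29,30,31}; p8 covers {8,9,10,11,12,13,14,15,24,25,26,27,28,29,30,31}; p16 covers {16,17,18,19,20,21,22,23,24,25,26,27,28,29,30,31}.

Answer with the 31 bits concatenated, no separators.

Place data at non-parity positions: p1 p2 1 p4 0 1 1 p8 1 0 0 1 1 1 1 p16 0 1 1 0 1 0 0 0 0 1 1 1 0 0 1
p1 (pos 1,3,5,7,9,11,13,15,17,19,21,23,25,27,29,31): XOR of data positions = 1⊕0⊕1⊕1⊕0⊕1⊕1⊕0⊕1⊕1⊕0⊕0⊕1⊕0⊕1 = 1
p2 (pos 2,3,6,7,10,11,14,15,18,19,22,23,26,27,30,31): XOR of data positions = 1⊕1⊕1⊕0⊕0⊕1⊕1⊕1⊕1⊕0⊕0⊕1⊕1⊕0⊕1 = 0
p4 (pos 4,5,6,7,12,13,14,15,20,21,22,23,28,29,30,31): XOR of data positions = 0⊕1⊕1⊕1⊕1⊕1⊕1⊕0⊕1⊕0⊕0⊕1⊕0⊕0⊕1 = 1
p8 (pos 8,9,10,11,12,13,14,15,24,25,26,27,28,29,30,31): XOR of data positions = 1⊕0⊕0⊕1⊕1⊕1⊕1⊕0⊕0⊕1⊕1⊕1⊕0⊕0⊕1 = 1
p16 (pos 16,17,18,19,20,21,22,23,24,25,26,27,28,29,30,31): XOR of data positions = 0⊕1⊕1⊕0⊕1⊕0⊕0⊕0⊕0⊕1⊕1⊕1⊕0⊕0⊕1 = 1
Codeword: 1011011110011111011010000111001

1011011110011111011010000111001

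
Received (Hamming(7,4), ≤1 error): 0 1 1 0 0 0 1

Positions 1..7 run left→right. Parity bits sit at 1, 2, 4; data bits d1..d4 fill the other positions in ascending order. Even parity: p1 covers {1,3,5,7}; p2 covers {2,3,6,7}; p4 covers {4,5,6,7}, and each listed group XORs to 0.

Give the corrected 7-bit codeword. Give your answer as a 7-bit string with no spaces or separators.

s1 (pos 1,3,5,7): 0⊕1⊕0⊕1 = 0
s2 (pos 2,3,6,7): 1⊕1⊕0⊕1 = 1
s4 (pos 4,5,6,7): 0⊕0⊕0⊕1 = 1
Syndrome s4…s1 = 110 → error at position 6.
Flip position 6: 0110001 → 0110011

0110011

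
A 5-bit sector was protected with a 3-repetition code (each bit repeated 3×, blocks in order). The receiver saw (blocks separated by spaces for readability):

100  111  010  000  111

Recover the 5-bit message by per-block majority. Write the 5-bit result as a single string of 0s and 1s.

01001

Block 1 (100): 1 one → 0
Block 2 (111): 3 ones → 1
Block 3 (010): 1 one → 0
Block 4 (000): 0 ones → 0
Block 5 (111): 3 ones → 1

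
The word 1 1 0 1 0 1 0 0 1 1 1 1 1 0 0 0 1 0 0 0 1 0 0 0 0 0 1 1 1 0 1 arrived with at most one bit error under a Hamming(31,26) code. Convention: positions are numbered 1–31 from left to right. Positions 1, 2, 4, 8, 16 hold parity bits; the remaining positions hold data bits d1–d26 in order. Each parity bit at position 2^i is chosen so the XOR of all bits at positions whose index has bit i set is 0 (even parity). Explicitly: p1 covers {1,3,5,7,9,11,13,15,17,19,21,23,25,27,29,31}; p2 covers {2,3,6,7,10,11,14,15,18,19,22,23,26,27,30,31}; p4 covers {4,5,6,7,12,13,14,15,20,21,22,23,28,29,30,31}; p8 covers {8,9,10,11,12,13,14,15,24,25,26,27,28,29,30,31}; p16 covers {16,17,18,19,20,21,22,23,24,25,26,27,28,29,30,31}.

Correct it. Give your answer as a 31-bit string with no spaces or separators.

1101010001111000100010000011101

s1 (pos 1,3,5,7,9,11,13,15,17,19,21,23,25,27,29,31): 1⊕0⊕0⊕0⊕1⊕1⊕1⊕0⊕1⊕0⊕1⊕0⊕0⊕1⊕1⊕1 = 1
s2 (pos 2,3,6,7,10,11,14,15,18,19,22,23,26,27,30,31): 1⊕0⊕1⊕0⊕1⊕1⊕0⊕0⊕0⊕0⊕0⊕0⊕0⊕1⊕0⊕1 = 0
s4 (pos 4,5,6,7,12,13,14,15,20,21,22,23,28,29,30,31): 1⊕0⊕1⊕0⊕1⊕1⊕0⊕0⊕0⊕1⊕0⊕0⊕1⊕1⊕0⊕1 = 0
s8 (pos 8,9,10,11,12,13,14,15,24,25,26,27,28,29,30,31): 0⊕1⊕1⊕1⊕1⊕1⊕0⊕0⊕0⊕0⊕0⊕1⊕1⊕1⊕0⊕1 = 1
s16 (pos 16,17,18,19,20,21,22,23,24,25,26,27,28,29,30,31): 0⊕1⊕0⊕0⊕0⊕1⊕0⊕0⊕0⊕0⊕0⊕1⊕1⊕1⊕0⊕1 = 0
Syndrome s16…s1 = 01001 → error at position 9.
Flip position 9: 1101010011111000100010000011101 → 1101010001111000100010000011101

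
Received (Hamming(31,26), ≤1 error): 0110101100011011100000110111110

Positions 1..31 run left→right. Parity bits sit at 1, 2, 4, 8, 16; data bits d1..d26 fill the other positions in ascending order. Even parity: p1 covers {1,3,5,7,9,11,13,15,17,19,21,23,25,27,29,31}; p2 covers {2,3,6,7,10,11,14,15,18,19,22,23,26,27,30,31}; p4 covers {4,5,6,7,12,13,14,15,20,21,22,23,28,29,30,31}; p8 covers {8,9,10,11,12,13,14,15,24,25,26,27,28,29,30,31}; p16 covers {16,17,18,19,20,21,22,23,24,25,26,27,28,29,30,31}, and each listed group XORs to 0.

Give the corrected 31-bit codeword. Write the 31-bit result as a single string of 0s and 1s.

0110101100011011100010110111110

s1 (pos 1,3,5,7,9,11,13,15,17,19,21,23,25,27,29,31): 0⊕1⊕1⊕1⊕0⊕0⊕1⊕1⊕1⊕0⊕0⊕1⊕0⊕1⊕1⊕0 = 1
s2 (pos 2,3,6,7,10,11,14,15,18,19,22,23,26,27,30,31): 1⊕1⊕0⊕1⊕0⊕0⊕0⊕1⊕0⊕0⊕0⊕1⊕1⊕1⊕1⊕0 = 0
s4 (pos 4,5,6,7,12,13,14,15,20,21,22,23,28,29,30,31): 0⊕1⊕0⊕1⊕1⊕1⊕0⊕1⊕0⊕0⊕0⊕1⊕1⊕1⊕1⊕0 = 1
s8 (pos 8,9,10,11,12,13,14,15,24,25,26,27,28,29,30,31): 1⊕0⊕0⊕0⊕1⊕1⊕0⊕1⊕1⊕0⊕1⊕1⊕1⊕1⊕1⊕0 = 0
s16 (pos 16,17,18,19,20,21,22,23,24,25,26,27,28,29,30,31): 1⊕1⊕0⊕0⊕0⊕0⊕0⊕1⊕1⊕0⊕1⊕1⊕1⊕1⊕1⊕0 = 1
Syndrome s16…s1 = 10101 → error at position 21.
Flip position 21: 0110101100011011100000110111110 → 0110101100011011100010110111110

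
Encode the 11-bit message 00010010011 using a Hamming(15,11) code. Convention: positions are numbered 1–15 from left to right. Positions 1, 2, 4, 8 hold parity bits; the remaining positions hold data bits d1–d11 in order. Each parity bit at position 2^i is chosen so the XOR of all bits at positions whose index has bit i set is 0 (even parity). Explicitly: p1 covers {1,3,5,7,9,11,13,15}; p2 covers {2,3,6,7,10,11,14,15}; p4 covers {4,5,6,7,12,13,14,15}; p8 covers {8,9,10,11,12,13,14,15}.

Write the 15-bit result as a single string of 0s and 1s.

100100110010011

Place data at non-parity positions: p1 p2 0 p4 0 0 1 p8 0 0 1 0 0 1 1
p1 (pos 1,3,5,7,9,11,13,15): XOR of data positions = 0⊕0⊕1⊕0⊕1⊕0⊕1 = 1
p2 (pos 2,3,6,7,10,11,14,15): XOR of data positions = 0⊕0⊕1⊕0⊕1⊕1⊕1 = 0
p4 (pos 4,5,6,7,12,13,14,15): XOR of data positions = 0⊕0⊕1⊕0⊕0⊕1⊕1 = 1
p8 (pos 8,9,10,11,12,13,14,15): XOR of data positions = 0⊕0⊕1⊕0⊕0⊕1⊕1 = 1
Codeword: 100100110010011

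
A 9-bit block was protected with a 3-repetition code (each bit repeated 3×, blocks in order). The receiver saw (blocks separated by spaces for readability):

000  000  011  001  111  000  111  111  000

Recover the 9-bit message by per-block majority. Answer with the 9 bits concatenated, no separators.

001010110

Block 1 (000): 0 ones → 0
Block 2 (000): 0 ones → 0
Block 3 (011): 2 ones → 1
Block 4 (001): 1 one → 0
Block 5 (111): 3 ones → 1
Block 6 (000): 0 ones → 0
Block 7 (111): 3 ones → 1
Block 8 (111): 3 ones → 1
Block 9 (000): 0 ones → 0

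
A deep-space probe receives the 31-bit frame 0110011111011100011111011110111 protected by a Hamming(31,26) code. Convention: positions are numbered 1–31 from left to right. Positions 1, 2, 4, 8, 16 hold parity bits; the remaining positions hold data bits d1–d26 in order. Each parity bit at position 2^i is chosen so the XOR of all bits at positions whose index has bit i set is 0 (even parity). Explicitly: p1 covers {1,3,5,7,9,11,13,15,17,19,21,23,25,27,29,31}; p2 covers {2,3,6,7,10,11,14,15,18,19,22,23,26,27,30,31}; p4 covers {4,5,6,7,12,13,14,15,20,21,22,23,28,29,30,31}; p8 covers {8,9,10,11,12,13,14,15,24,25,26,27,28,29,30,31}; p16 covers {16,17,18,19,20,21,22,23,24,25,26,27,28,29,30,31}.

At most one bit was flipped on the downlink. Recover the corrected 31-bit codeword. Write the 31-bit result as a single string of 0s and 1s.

s1 (pos 1,3,5,7,9,11,13,15,17,19,21,23,25,27,29,31): 0⊕1⊕0⊕1⊕1⊕0⊕1⊕0⊕0⊕1⊕1⊕0⊕1⊕1⊕1⊕1 = 0
s2 (pos 2,3,6,7,10,11,14,15,18,19,22,23,26,27,30,31): 1⊕1⊕1⊕1⊕1⊕0⊕1⊕0⊕1⊕1⊕1⊕0⊕1⊕1⊕1⊕1 = 1
s4 (pos 4,5,6,7,12,13,14,15,20,21,22,23,28,29,30,31): 0⊕0⊕1⊕1⊕1⊕1⊕1⊕0⊕1⊕1⊕1⊕0⊕0⊕1⊕1⊕1 = 1
s8 (pos 8,9,10,11,12,13,14,15,24,25,26,27,28,29,30,31): 1⊕1⊕1⊕0⊕1⊕1⊕1⊕0⊕1⊕1⊕1⊕1⊕0⊕1⊕1⊕1 = 1
s16 (pos 16,17,18,19,20,21,22,23,24,25,26,27,28,29,30,31): 0⊕0⊕1⊕1⊕1⊕1⊕1⊕0⊕1⊕1⊕1⊕1⊕0⊕1⊕1⊕1 = 0
Syndrome s16…s1 = 01110 → error at position 14.
Flip position 14: 0110011111011100011111011110111 → 0110011111011000011111011110111

0110011111011000011111011110111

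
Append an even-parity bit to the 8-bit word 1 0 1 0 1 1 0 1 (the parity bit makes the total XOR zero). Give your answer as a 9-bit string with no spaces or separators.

XOR of the 8 data bits: 1⊕0⊕1⊕0⊕1⊕1⊕0⊕1 = 1
Parity bit = 1 (so all 9 bits XOR to 0).

101011011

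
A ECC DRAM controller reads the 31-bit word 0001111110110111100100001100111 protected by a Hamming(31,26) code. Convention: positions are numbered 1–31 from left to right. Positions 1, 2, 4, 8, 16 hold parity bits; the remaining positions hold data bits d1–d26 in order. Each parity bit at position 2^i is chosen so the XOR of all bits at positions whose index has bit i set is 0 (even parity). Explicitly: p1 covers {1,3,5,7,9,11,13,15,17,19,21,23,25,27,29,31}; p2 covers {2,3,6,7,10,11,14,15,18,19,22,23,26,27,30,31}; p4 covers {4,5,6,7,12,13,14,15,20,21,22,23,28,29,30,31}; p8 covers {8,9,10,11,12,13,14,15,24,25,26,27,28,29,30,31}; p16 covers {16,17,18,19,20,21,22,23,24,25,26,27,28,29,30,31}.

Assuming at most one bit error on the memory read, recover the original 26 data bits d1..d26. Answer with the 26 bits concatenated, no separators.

s1 (pos 1,3,5,7,9,11,13,15,17,19,21,23,25,27,29,31): 0⊕0⊕1⊕1⊕1⊕1⊕0⊕1⊕1⊕0⊕0⊕0⊕1⊕0⊕1⊕1 = 1
s2 (pos 2,3,6,7,10,11,14,15,18,19,22,23,26,27,30,31): 0⊕0⊕1⊕1⊕0⊕1⊕1⊕1⊕0⊕0⊕0⊕0⊕1⊕0⊕1⊕1 = 0
s4 (pos 4,5,6,7,12,13,14,15,20,21,22,23,28,29,30,31): 1⊕1⊕1⊕1⊕1⊕0⊕1⊕1⊕1⊕0⊕0⊕0⊕0⊕1⊕1⊕1 = 1
s8 (pos 8,9,10,11,12,13,14,15,24,25,26,27,28,29,30,31): 1⊕1⊕0⊕1⊕1⊕0⊕1⊕1⊕0⊕1⊕1⊕0⊕0⊕1⊕1⊕1 = 1
s16 (pos 16,17,18,19,20,21,22,23,24,25,26,27,28,29,30,31): 1⊕1⊕0⊕0⊕1⊕0⊕0⊕0⊕0⊕1⊕1⊕0⊕0⊕1⊕1⊕1 = 0
Syndrome s16…s1 = 01101 → error at position 13.
Flip position 13: 0001111110110111100100001100111 → 0001111110111111100100001100111
Read data bits from positions 3,5,6,7,9,10,11,12,13,14,15,17,18,19,20,21,22,23,24,25,26,27,28,29,30,31: 01111011111100100001100111

01111011111100100001100111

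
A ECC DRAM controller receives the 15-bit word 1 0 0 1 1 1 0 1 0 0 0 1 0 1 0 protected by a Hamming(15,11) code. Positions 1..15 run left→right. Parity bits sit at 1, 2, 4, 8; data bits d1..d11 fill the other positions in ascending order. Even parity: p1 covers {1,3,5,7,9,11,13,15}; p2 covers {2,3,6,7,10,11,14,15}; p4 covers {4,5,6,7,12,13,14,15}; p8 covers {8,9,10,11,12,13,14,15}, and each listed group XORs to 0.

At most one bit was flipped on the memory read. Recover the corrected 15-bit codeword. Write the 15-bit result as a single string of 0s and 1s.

s1 (pos 1,3,5,7,9,11,13,15): 1⊕0⊕1⊕0⊕0⊕0⊕0⊕0 = 0
s2 (pos 2,3,6,7,10,11,14,15): 0⊕0⊕1⊕0⊕0⊕0⊕1⊕0 = 0
s4 (pos 4,5,6,7,12,13,14,15): 1⊕1⊕1⊕0⊕1⊕0⊕1⊕0 = 1
s8 (pos 8,9,10,11,12,13,14,15): 1⊕0⊕0⊕0⊕1⊕0⊕1⊕0 = 1
Syndrome s8…s1 = 1100 → error at position 12.
Flip position 12: 100111010001010 → 100111010000010

100111010000010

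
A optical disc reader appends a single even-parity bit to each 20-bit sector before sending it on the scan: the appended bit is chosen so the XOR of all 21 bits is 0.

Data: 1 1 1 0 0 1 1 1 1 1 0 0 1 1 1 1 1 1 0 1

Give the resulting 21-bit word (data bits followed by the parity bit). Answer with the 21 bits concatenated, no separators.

111001111100111111011

XOR of the 20 data bits: 1⊕1⊕1⊕0⊕0⊕1⊕1⊕1⊕1⊕1⊕0⊕0⊕1⊕1⊕1⊕1⊕1⊕1⊕0⊕1 = 1
Parity bit = 1 (so all 21 bits XOR to 0).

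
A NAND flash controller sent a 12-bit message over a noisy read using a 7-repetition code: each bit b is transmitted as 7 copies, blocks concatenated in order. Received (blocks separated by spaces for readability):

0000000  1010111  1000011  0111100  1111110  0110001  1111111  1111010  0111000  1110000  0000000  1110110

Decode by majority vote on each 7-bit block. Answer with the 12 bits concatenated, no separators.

010110110001

Block 1 (0000000): 0 ones → 0
Block 2 (1010111): 5 ones → 1
Block 3 (1000011): 3 ones → 0
Block 4 (0111100): 4 ones → 1
Block 5 (1111110): 6 ones → 1
Block 6 (0110001): 3 ones → 0
Block 7 (1111111): 7 ones → 1
Block 8 (1111010): 5 ones → 1
Block 9 (0111000): 3 ones → 0
Block 10 (1110000): 3 ones → 0
Block 11 (0000000): 0 ones → 0
Block 12 (1110110): 5 ones → 1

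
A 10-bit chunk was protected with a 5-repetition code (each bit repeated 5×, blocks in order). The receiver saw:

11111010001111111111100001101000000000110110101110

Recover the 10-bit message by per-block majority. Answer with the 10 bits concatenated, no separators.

Block 1 (11111): 5 ones → 1
Block 2 (01000): 1 one → 0
Block 3 (11111): 5 ones → 1
Block 4 (11111): 5 ones → 1
Block 5 (10000): 1 one → 0
Block 6 (11010): 3 ones → 1
Block 7 (00000): 0 ones → 0
Block 8 (00011): 2 ones → 0
Block 9 (01101): 3 ones → 1
Block 10 (01110): 3 ones → 1

1011010011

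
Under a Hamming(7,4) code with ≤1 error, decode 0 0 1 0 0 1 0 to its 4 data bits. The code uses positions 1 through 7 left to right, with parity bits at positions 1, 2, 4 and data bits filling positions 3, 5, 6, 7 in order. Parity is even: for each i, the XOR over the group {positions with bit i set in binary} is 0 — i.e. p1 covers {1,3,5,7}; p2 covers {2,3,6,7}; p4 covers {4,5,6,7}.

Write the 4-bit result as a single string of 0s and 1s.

1110

s1 (pos 1,3,5,7): 0⊕1⊕0⊕0 = 1
s2 (pos 2,3,6,7): 0⊕1⊕1⊕0 = 0
s4 (pos 4,5,6,7): 0⊕0⊕1⊕0 = 1
Syndrome s4…s1 = 101 → error at position 5.
Flip position 5: 0010010 → 0010110
Read data bits from positions 3,5,6,7: 1110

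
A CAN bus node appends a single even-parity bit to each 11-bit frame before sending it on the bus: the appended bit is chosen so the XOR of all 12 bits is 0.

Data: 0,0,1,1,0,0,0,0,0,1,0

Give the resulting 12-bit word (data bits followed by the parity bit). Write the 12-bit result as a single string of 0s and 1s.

XOR of the 11 data bits: 0⊕0⊕1⊕1⊕0⊕0⊕0⊕0⊕0⊕1⊕0 = 1
Parity bit = 1 (so all 12 bits XOR to 0).

001100000101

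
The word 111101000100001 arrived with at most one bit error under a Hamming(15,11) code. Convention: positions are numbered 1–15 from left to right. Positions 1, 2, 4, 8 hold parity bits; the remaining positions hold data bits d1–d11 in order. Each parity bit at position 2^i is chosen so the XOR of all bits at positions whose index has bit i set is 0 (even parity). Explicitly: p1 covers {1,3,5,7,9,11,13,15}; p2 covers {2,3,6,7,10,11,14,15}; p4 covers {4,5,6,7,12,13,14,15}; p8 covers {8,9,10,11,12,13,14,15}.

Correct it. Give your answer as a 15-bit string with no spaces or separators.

s1 (pos 1,3,5,7,9,11,13,15): 1⊕1⊕0⊕0⊕0⊕0⊕0⊕1 = 1
s2 (pos 2,3,6,7,10,11,14,15): 1⊕1⊕1⊕0⊕1⊕0⊕0⊕1 = 1
s4 (pos 4,5,6,7,12,13,14,15): 1⊕0⊕1⊕0⊕0⊕0⊕0⊕1 = 1
s8 (pos 8,9,10,11,12,13,14,15): 0⊕0⊕1⊕0⊕0⊕0⊕0⊕1 = 0
Syndrome s8…s1 = 0111 → error at position 7.
Flip position 7: 111101000100001 → 111101100100001

111101100100001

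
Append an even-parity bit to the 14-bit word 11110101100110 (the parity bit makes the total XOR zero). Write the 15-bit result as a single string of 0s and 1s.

111101011001101

XOR of the 14 data bits: 1⊕1⊕1⊕1⊕0⊕1⊕0⊕1⊕1⊕0⊕0⊕1⊕1⊕0 = 1
Parity bit = 1 (so all 15 bits XOR to 0).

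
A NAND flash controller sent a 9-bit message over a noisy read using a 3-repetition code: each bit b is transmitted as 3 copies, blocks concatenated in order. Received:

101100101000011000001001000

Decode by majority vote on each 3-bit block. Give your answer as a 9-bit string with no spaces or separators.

101010000

Block 1 (101): 2 ones → 1
Block 2 (100): 1 one → 0
Block 3 (101): 2 ones → 1
Block 4 (000): 0 ones → 0
Block 5 (011): 2 ones → 1
Block 6 (000): 0 ones → 0
Block 7 (001): 1 one → 0
Block 8 (001): 1 one → 0
Block 9 (000): 0 ones → 0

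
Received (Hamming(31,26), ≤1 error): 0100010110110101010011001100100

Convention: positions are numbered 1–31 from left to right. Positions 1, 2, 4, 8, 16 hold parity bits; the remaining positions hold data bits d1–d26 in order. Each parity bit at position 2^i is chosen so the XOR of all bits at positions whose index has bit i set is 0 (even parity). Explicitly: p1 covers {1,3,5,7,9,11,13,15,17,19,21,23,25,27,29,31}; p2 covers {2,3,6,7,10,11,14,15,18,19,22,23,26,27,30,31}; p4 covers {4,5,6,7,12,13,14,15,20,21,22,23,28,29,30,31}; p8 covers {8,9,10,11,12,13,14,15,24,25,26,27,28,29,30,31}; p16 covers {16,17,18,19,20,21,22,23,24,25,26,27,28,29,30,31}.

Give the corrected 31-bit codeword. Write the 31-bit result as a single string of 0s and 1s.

0100010110110101011011001100100

s1 (pos 1,3,5,7,9,11,13,15,17,19,21,23,25,27,29,31): 0⊕0⊕0⊕0⊕1⊕1⊕0⊕0⊕0⊕0⊕1⊕0⊕1⊕0⊕1⊕0 = 1
s2 (pos 2,3,6,7,10,11,14,15,18,19,22,23,26,27,30,31): 1⊕0⊕1⊕0⊕0⊕1⊕1⊕0⊕1⊕0⊕1⊕0⊕1⊕0⊕0⊕0 = 1
s4 (pos 4,5,6,7,12,13,14,15,20,21,22,23,28,29,30,31): 0⊕0⊕1⊕0⊕1⊕0⊕1⊕0⊕0⊕1⊕1⊕0⊕0⊕1⊕0⊕0 = 0
s8 (pos 8,9,10,11,12,13,14,15,24,25,26,27,28,29,30,31): 1⊕1⊕0⊕1⊕1⊕0⊕1⊕0⊕0⊕1⊕1⊕0⊕0⊕1⊕0⊕0 = 0
s16 (pos 16,17,18,19,20,21,22,23,24,25,26,27,28,29,30,31): 1⊕0⊕1⊕0⊕0⊕1⊕1⊕0⊕0⊕1⊕1⊕0⊕0⊕1⊕0⊕0 = 1
Syndrome s16…s1 = 10011 → error at position 19.
Flip position 19: 0100010110110101010011001100100 → 0100010110110101011011001100100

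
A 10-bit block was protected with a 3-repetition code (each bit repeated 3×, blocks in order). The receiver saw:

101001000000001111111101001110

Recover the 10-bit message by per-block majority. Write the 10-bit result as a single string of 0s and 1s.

Block 1 (101): 2 ones → 1
Block 2 (001): 1 one → 0
Block 3 (000): 0 ones → 0
Block 4 (000): 0 ones → 0
Block 5 (001): 1 one → 0
Block 6 (111): 3 ones → 1
Block 7 (111): 3 ones → 1
Block 8 (101): 2 ones → 1
Block 9 (001): 1 one → 0
Block 10 (110): 2 ones → 1

1000011101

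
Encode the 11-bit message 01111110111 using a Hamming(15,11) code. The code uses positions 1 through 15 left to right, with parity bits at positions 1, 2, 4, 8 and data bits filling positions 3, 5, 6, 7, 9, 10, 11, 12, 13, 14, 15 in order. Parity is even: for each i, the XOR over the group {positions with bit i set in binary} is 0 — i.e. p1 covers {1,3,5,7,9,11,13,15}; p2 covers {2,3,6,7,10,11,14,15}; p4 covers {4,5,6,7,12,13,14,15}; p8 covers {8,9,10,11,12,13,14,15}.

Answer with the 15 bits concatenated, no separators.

000011101110111

Place data at non-parity positions: p1 p2 0 p4 1 1 1 p8 1 1 1 0 1 1 1
p1 (pos 1,3,5,7,9,11,13,15): XOR of data positions = 0⊕1⊕1⊕1⊕1⊕1⊕1 = 0
p2 (pos 2,3,6,7,10,11,14,15): XOR of data positions = 0⊕1⊕1⊕1⊕1⊕1⊕1 = 0
p4 (pos 4,5,6,7,12,13,14,15): XOR of data positions = 1⊕1⊕1⊕0⊕1⊕1⊕1 = 0
p8 (pos 8,9,10,11,12,13,14,15): XOR of data positions = 1⊕1⊕1⊕0⊕1⊕1⊕1 = 0
Codeword: 000011101110111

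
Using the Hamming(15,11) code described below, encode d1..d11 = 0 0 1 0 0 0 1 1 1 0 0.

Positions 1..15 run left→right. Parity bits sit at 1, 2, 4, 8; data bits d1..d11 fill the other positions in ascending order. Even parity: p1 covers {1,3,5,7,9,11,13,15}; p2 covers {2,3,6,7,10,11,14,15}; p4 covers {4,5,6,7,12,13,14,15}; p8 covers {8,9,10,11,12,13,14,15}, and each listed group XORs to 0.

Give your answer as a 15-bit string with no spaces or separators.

Place data at non-parity positions: p1 p2 0 p4 0 1 0 p8 0 0 1 1 1 0 0
p1 (pos 1,3,5,7,9,11,13,15): XOR of data positions = 0⊕0⊕0⊕0⊕1⊕1⊕0 = 0
p2 (pos 2,3,6,7,10,11,14,15): XOR of data positions = 0⊕1⊕0⊕0⊕1⊕0⊕0 = 0
p4 (pos 4,5,6,7,12,13,14,15): XOR of data positions = 0⊕1⊕0⊕1⊕1⊕0⊕0 = 1
p8 (pos 8,9,10,11,12,13,14,15): XOR of data positions = 0⊕0⊕1⊕1⊕1⊕0⊕0 = 1
Codeword: 000101010011100

000101010011100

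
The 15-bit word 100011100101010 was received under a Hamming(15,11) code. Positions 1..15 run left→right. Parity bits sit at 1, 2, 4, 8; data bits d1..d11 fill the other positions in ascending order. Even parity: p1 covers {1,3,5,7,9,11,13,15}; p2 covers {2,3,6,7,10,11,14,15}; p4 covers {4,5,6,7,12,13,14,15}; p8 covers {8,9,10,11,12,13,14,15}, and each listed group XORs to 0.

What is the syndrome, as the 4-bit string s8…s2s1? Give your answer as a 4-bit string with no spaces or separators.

1101

s1 (pos 1,3,5,7,9,11,13,15): 1⊕0⊕1⊕1⊕0⊕0⊕0⊕0 = 1
s2 (pos 2,3,6,7,10,11,14,15): 0⊕0⊕1⊕1⊕1⊕0⊕1⊕0 = 0
s4 (pos 4,5,6,7,12,13,14,15): 0⊕1⊕1⊕1⊕1⊕0⊕1⊕0 = 1
s8 (pos 8,9,10,11,12,13,14,15): 0⊕0⊕1⊕0⊕1⊕0⊕1⊕0 = 1
Syndrome s8…s1 = 1101 → error at position 13.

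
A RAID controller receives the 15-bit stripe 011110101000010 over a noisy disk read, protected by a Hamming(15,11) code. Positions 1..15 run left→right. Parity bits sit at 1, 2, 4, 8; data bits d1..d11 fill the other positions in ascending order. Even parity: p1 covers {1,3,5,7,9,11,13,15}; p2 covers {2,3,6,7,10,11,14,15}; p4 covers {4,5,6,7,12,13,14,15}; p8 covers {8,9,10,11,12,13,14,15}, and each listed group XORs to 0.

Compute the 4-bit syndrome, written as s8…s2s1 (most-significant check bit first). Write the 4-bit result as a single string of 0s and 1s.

0000

s1 (pos 1,3,5,7,9,11,13,15): 0⊕1⊕1⊕1⊕1⊕0⊕0⊕0 = 0
s2 (pos 2,3,6,7,10,11,14,15): 1⊕1⊕0⊕1⊕0⊕0⊕1⊕0 = 0
s4 (pos 4,5,6,7,12,13,14,15): 1⊕1⊕0⊕1⊕0⊕0⊕1⊕0 = 0
s8 (pos 8,9,10,11,12,13,14,15): 0⊕1⊕0⊕0⊕0⊕0⊕1⊕0 = 0
Syndrome s8…s1 = 0000 → no error.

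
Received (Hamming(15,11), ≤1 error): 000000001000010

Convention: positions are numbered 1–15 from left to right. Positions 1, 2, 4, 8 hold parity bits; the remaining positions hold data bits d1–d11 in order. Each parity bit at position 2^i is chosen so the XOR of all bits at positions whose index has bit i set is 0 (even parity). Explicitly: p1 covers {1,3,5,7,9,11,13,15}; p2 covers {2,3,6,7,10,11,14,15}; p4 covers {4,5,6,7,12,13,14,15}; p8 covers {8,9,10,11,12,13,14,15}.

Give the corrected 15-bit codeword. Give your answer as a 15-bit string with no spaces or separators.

s1 (pos 1,3,5,7,9,11,13,15): 0⊕0⊕0⊕0⊕1⊕0⊕0⊕0 = 1
s2 (pos 2,3,6,7,10,11,14,15): 0⊕0⊕0⊕0⊕0⊕0⊕1⊕0 = 1
s4 (pos 4,5,6,7,12,13,14,15): 0⊕0⊕0⊕0⊕0⊕0⊕1⊕0 = 1
s8 (pos 8,9,10,11,12,13,14,15): 0⊕1⊕0⊕0⊕0⊕0⊕1⊕0 = 0
Syndrome s8…s1 = 0111 → error at position 7.
Flip position 7: 000000001000010 → 000000101000010

000000101000010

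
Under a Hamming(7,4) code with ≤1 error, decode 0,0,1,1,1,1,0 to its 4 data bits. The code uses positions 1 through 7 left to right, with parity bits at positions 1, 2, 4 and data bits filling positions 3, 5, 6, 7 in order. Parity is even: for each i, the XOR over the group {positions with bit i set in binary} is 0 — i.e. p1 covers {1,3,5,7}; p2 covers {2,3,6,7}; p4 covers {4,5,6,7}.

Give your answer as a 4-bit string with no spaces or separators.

1110

s1 (pos 1,3,5,7): 0⊕1⊕1⊕0 = 0
s2 (pos 2,3,6,7): 0⊕1⊕1⊕0 = 0
s4 (pos 4,5,6,7): 1⊕1⊕1⊕0 = 1
Syndrome s4…s1 = 100 → error at position 4.
Flip position 4: 0011110 → 0010110
Read data bits from positions 3,5,6,7: 1110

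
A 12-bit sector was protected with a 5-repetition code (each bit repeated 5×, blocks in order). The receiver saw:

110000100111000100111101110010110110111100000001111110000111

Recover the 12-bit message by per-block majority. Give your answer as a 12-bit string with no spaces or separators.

000110110111

Block 1 (11000): 2 ones → 0
Block 2 (01001): 2 ones → 0
Block 3 (11000): 2 ones → 0
Block 4 (10011): 3 ones → 1
Block 5 (11011): 4 ones → 1
Block 6 (10010): 2 ones → 0
Block 7 (11011): 4 ones → 1
Block 8 (01111): 4 ones → 1
Block 9 (00000): 0 ones → 0
Block 10 (00111): 3 ones → 1
Block 11 (11100): 3 ones → 1
Block 12 (00111): 3 ones → 1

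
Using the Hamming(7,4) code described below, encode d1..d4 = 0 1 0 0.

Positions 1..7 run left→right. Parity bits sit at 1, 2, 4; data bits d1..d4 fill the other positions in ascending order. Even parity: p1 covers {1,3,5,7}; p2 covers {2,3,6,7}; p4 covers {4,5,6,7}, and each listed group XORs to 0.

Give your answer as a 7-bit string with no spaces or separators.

Place data at non-parity positions: p1 p2 0 p4 1 0 0
p1 (pos 1,3,5,7): XOR of data positions = 0⊕1⊕0 = 1
p2 (pos 2,3,6,7): XOR of data positions = 0⊕0⊕0 = 0
p4 (pos 4,5,6,7): XOR of data positions = 1⊕0⊕0 = 1
Codeword: 1001100

1001100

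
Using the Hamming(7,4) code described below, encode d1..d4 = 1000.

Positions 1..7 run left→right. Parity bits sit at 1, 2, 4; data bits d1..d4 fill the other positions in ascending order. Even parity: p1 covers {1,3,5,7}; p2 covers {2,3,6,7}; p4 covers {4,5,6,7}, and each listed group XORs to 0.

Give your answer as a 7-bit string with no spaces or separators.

1110000

Place data at non-parity positions: p1 p2 1 p4 0 0 0
p1 (pos 1,3,5,7): XOR of data positions = 1⊕0⊕0 = 1
p2 (pos 2,3,6,7): XOR of data positions = 1⊕0⊕0 = 1
p4 (pos 4,5,6,7): XOR of data positions = 0⊕0⊕0 = 0
Codeword: 1110000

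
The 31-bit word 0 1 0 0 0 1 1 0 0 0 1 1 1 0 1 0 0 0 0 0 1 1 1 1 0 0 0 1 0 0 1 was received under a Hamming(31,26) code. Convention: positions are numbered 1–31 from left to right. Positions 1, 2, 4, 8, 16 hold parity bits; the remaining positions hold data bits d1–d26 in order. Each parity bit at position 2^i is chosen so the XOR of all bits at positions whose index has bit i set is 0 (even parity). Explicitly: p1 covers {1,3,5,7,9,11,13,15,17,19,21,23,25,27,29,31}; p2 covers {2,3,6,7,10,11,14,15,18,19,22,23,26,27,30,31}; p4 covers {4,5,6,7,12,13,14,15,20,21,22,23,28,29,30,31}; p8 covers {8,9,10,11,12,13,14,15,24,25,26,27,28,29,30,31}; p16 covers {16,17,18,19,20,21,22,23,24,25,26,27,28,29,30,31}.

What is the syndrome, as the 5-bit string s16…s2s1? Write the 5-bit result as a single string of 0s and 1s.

s1 (pos 1,3,5,7,9,11,13,15,17,19,21,23,25,27,29,31): 0⊕0⊕0⊕1⊕0⊕1⊕1⊕1⊕0⊕0⊕1⊕1⊕0⊕0⊕0⊕1 = 1
s2 (pos 2,3,6,7,10,11,14,15,18,19,22,23,26,27,30,31): 1⊕0⊕1⊕1⊕0⊕1⊕0⊕1⊕0⊕0⊕1⊕1⊕0⊕0⊕0⊕1 = 0
s4 (pos 4,5,6,7,12,13,14,15,20,21,22,23,28,29,30,31): 0⊕0⊕1⊕1⊕1⊕1⊕0⊕1⊕0⊕1⊕1⊕1⊕1⊕0⊕0⊕1 = 0
s8 (pos 8,9,10,11,12,13,14,15,24,25,26,27,28,29,30,31): 0⊕0⊕0⊕1⊕1⊕1⊕0⊕1⊕1⊕0⊕0⊕0⊕1⊕0⊕0⊕1 = 1
s16 (pos 16,17,18,19,20,21,22,23,24,25,26,27,28,29,30,31): 0⊕0⊕0⊕0⊕0⊕1⊕1⊕1⊕1⊕0⊕0⊕0⊕1⊕0⊕0⊕1 = 0
Syndrome s16…s1 = 01001 → error at position 9.

01001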